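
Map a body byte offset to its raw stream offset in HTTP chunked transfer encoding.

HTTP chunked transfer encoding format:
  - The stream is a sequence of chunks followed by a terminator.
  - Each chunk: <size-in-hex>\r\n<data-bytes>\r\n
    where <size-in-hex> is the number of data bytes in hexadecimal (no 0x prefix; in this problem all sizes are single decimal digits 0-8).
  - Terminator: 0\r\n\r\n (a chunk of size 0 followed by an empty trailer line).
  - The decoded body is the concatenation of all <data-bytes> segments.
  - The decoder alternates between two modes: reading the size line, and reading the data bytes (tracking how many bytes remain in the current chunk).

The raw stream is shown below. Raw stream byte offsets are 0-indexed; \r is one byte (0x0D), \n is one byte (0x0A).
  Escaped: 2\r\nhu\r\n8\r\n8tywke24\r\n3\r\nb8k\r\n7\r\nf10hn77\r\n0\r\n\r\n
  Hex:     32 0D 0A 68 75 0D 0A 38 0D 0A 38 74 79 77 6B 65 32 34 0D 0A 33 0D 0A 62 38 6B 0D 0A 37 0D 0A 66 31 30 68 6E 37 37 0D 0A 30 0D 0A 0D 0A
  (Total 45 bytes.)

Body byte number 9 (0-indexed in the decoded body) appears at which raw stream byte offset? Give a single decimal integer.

Chunk 1: stream[0..1]='2' size=0x2=2, data at stream[3..5]='hu' -> body[0..2], body so far='hu'
Chunk 2: stream[7..8]='8' size=0x8=8, data at stream[10..18]='8tywke24' -> body[2..10], body so far='hu8tywke24'
Chunk 3: stream[20..21]='3' size=0x3=3, data at stream[23..26]='b8k' -> body[10..13], body so far='hu8tywke24b8k'
Chunk 4: stream[28..29]='7' size=0x7=7, data at stream[31..38]='f10hn77' -> body[13..20], body so far='hu8tywke24b8kf10hn77'
Chunk 5: stream[40..41]='0' size=0 (terminator). Final body='hu8tywke24b8kf10hn77' (20 bytes)
Body byte 9 at stream offset 17

Answer: 17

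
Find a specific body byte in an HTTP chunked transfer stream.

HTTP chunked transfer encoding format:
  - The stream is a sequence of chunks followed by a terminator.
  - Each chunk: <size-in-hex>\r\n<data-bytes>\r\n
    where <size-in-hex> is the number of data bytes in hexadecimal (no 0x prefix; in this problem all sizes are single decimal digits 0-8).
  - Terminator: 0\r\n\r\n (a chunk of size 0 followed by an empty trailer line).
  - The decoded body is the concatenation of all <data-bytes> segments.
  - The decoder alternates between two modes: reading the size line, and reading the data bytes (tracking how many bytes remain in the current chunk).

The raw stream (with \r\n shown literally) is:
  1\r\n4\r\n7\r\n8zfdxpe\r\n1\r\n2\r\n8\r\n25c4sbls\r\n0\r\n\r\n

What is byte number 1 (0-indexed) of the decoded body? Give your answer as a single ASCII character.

Chunk 1: stream[0..1]='1' size=0x1=1, data at stream[3..4]='4' -> body[0..1], body so far='4'
Chunk 2: stream[6..7]='7' size=0x7=7, data at stream[9..16]='8zfdxpe' -> body[1..8], body so far='48zfdxpe'
Chunk 3: stream[18..19]='1' size=0x1=1, data at stream[21..22]='2' -> body[8..9], body so far='48zfdxpe2'
Chunk 4: stream[24..25]='8' size=0x8=8, data at stream[27..35]='25c4sbls' -> body[9..17], body so far='48zfdxpe225c4sbls'
Chunk 5: stream[37..38]='0' size=0 (terminator). Final body='48zfdxpe225c4sbls' (17 bytes)
Body byte 1 = '8'

Answer: 8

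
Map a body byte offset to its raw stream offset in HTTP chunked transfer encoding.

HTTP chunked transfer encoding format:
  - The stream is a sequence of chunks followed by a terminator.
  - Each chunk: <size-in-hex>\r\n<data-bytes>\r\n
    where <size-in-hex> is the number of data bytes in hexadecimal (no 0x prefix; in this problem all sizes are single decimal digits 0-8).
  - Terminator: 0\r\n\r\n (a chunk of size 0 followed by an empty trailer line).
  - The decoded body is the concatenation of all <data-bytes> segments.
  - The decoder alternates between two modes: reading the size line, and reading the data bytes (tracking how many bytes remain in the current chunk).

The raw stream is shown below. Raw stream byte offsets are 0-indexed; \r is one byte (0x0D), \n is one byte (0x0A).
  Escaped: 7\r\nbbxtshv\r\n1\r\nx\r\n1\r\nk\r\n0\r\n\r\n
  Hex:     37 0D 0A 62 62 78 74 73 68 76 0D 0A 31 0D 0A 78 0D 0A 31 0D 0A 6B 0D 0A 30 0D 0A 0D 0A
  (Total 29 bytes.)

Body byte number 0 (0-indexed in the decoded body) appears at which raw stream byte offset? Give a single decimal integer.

Chunk 1: stream[0..1]='7' size=0x7=7, data at stream[3..10]='bbxtshv' -> body[0..7], body so far='bbxtshv'
Chunk 2: stream[12..13]='1' size=0x1=1, data at stream[15..16]='x' -> body[7..8], body so far='bbxtshvx'
Chunk 3: stream[18..19]='1' size=0x1=1, data at stream[21..22]='k' -> body[8..9], body so far='bbxtshvxk'
Chunk 4: stream[24..25]='0' size=0 (terminator). Final body='bbxtshvxk' (9 bytes)
Body byte 0 at stream offset 3

Answer: 3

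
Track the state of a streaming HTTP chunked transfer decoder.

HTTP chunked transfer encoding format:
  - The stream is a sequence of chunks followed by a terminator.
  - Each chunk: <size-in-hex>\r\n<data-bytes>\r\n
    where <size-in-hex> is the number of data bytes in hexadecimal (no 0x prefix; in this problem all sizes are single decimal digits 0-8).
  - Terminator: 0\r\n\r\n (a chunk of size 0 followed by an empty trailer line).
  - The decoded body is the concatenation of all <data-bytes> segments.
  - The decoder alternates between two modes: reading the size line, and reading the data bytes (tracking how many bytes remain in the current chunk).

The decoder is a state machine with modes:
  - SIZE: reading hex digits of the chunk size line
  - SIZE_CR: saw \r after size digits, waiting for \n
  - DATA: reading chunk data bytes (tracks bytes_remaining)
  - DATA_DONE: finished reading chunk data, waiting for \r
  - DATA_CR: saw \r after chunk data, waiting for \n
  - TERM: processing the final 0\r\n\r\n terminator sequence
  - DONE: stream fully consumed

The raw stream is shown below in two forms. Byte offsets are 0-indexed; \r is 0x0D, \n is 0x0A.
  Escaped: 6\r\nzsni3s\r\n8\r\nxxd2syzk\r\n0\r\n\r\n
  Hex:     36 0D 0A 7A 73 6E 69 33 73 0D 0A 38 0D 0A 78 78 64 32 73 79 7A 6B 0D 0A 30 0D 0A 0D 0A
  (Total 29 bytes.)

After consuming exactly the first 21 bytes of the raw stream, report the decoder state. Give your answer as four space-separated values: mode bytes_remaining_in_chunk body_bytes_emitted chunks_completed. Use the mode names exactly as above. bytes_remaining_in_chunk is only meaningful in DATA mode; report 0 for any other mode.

Answer: DATA 1 13 1

Derivation:
Byte 0 = '6': mode=SIZE remaining=0 emitted=0 chunks_done=0
Byte 1 = 0x0D: mode=SIZE_CR remaining=0 emitted=0 chunks_done=0
Byte 2 = 0x0A: mode=DATA remaining=6 emitted=0 chunks_done=0
Byte 3 = 'z': mode=DATA remaining=5 emitted=1 chunks_done=0
Byte 4 = 's': mode=DATA remaining=4 emitted=2 chunks_done=0
Byte 5 = 'n': mode=DATA remaining=3 emitted=3 chunks_done=0
Byte 6 = 'i': mode=DATA remaining=2 emitted=4 chunks_done=0
Byte 7 = '3': mode=DATA remaining=1 emitted=5 chunks_done=0
Byte 8 = 's': mode=DATA_DONE remaining=0 emitted=6 chunks_done=0
Byte 9 = 0x0D: mode=DATA_CR remaining=0 emitted=6 chunks_done=0
Byte 10 = 0x0A: mode=SIZE remaining=0 emitted=6 chunks_done=1
Byte 11 = '8': mode=SIZE remaining=0 emitted=6 chunks_done=1
Byte 12 = 0x0D: mode=SIZE_CR remaining=0 emitted=6 chunks_done=1
Byte 13 = 0x0A: mode=DATA remaining=8 emitted=6 chunks_done=1
Byte 14 = 'x': mode=DATA remaining=7 emitted=7 chunks_done=1
Byte 15 = 'x': mode=DATA remaining=6 emitted=8 chunks_done=1
Byte 16 = 'd': mode=DATA remaining=5 emitted=9 chunks_done=1
Byte 17 = '2': mode=DATA remaining=4 emitted=10 chunks_done=1
Byte 18 = 's': mode=DATA remaining=3 emitted=11 chunks_done=1
Byte 19 = 'y': mode=DATA remaining=2 emitted=12 chunks_done=1
Byte 20 = 'z': mode=DATA remaining=1 emitted=13 chunks_done=1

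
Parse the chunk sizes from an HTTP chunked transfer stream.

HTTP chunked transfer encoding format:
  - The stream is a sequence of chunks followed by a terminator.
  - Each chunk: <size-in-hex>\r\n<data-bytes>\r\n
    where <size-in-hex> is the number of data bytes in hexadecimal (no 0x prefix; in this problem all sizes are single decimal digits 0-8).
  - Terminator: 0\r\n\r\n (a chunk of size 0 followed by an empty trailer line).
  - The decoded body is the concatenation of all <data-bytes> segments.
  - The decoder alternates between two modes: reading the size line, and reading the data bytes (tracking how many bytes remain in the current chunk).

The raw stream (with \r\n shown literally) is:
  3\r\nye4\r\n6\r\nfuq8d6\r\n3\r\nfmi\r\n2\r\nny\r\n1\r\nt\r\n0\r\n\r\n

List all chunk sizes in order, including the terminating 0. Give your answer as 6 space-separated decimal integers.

Chunk 1: stream[0..1]='3' size=0x3=3, data at stream[3..6]='ye4' -> body[0..3], body so far='ye4'
Chunk 2: stream[8..9]='6' size=0x6=6, data at stream[11..17]='fuq8d6' -> body[3..9], body so far='ye4fuq8d6'
Chunk 3: stream[19..20]='3' size=0x3=3, data at stream[22..25]='fmi' -> body[9..12], body so far='ye4fuq8d6fmi'
Chunk 4: stream[27..28]='2' size=0x2=2, data at stream[30..32]='ny' -> body[12..14], body so far='ye4fuq8d6fminy'
Chunk 5: stream[34..35]='1' size=0x1=1, data at stream[37..38]='t' -> body[14..15], body so far='ye4fuq8d6fminyt'
Chunk 6: stream[40..41]='0' size=0 (terminator). Final body='ye4fuq8d6fminyt' (15 bytes)

Answer: 3 6 3 2 1 0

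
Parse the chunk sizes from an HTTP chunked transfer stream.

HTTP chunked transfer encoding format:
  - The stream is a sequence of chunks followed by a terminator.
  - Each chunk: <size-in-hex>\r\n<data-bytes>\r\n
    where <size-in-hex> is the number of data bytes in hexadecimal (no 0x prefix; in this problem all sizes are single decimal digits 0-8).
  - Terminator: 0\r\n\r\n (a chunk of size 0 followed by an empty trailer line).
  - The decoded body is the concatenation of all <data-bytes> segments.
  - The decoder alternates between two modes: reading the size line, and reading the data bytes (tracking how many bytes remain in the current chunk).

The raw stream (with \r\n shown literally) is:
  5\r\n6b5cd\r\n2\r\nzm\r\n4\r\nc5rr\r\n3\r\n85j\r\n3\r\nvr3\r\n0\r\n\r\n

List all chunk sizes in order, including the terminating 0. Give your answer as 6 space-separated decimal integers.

Answer: 5 2 4 3 3 0

Derivation:
Chunk 1: stream[0..1]='5' size=0x5=5, data at stream[3..8]='6b5cd' -> body[0..5], body so far='6b5cd'
Chunk 2: stream[10..11]='2' size=0x2=2, data at stream[13..15]='zm' -> body[5..7], body so far='6b5cdzm'
Chunk 3: stream[17..18]='4' size=0x4=4, data at stream[20..24]='c5rr' -> body[7..11], body so far='6b5cdzmc5rr'
Chunk 4: stream[26..27]='3' size=0x3=3, data at stream[29..32]='85j' -> body[11..14], body so far='6b5cdzmc5rr85j'
Chunk 5: stream[34..35]='3' size=0x3=3, data at stream[37..40]='vr3' -> body[14..17], body so far='6b5cdzmc5rr85jvr3'
Chunk 6: stream[42..43]='0' size=0 (terminator). Final body='6b5cdzmc5rr85jvr3' (17 bytes)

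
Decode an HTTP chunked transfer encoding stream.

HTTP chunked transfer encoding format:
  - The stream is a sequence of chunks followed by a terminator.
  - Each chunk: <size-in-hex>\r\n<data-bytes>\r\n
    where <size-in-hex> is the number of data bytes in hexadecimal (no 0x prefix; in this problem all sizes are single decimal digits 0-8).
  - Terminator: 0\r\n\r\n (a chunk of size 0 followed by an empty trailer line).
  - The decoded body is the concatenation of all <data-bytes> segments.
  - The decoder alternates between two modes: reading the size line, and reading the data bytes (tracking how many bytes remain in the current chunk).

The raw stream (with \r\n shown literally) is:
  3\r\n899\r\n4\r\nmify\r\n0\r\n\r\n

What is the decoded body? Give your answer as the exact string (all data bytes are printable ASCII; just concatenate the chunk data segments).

Chunk 1: stream[0..1]='3' size=0x3=3, data at stream[3..6]='899' -> body[0..3], body so far='899'
Chunk 2: stream[8..9]='4' size=0x4=4, data at stream[11..15]='mify' -> body[3..7], body so far='899mify'
Chunk 3: stream[17..18]='0' size=0 (terminator). Final body='899mify' (7 bytes)

Answer: 899mify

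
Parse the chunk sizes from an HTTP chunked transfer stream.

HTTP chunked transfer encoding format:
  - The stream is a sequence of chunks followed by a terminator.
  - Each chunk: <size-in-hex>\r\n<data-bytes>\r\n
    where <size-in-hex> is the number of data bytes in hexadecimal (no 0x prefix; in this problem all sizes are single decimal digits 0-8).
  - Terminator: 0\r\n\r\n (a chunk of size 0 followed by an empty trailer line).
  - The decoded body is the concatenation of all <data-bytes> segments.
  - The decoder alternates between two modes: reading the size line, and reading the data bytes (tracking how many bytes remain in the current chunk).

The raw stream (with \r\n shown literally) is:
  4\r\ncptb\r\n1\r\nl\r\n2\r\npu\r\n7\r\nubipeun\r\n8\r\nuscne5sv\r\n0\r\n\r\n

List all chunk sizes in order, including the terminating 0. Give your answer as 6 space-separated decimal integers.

Answer: 4 1 2 7 8 0

Derivation:
Chunk 1: stream[0..1]='4' size=0x4=4, data at stream[3..7]='cptb' -> body[0..4], body so far='cptb'
Chunk 2: stream[9..10]='1' size=0x1=1, data at stream[12..13]='l' -> body[4..5], body so far='cptbl'
Chunk 3: stream[15..16]='2' size=0x2=2, data at stream[18..20]='pu' -> body[5..7], body so far='cptblpu'
Chunk 4: stream[22..23]='7' size=0x7=7, data at stream[25..32]='ubipeun' -> body[7..14], body so far='cptblpuubipeun'
Chunk 5: stream[34..35]='8' size=0x8=8, data at stream[37..45]='uscne5sv' -> body[14..22], body so far='cptblpuubipeunuscne5sv'
Chunk 6: stream[47..48]='0' size=0 (terminator). Final body='cptblpuubipeunuscne5sv' (22 bytes)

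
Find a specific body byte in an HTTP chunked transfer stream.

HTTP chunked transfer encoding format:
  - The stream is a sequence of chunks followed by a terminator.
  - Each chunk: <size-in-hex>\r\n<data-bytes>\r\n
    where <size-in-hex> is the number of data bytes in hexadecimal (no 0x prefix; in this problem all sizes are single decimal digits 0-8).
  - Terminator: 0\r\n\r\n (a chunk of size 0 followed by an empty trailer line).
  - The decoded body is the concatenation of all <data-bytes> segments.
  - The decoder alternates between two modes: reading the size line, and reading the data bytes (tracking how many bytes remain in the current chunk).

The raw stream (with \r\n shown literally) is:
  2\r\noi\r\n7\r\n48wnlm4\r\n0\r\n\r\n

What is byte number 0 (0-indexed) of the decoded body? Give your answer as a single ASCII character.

Answer: o

Derivation:
Chunk 1: stream[0..1]='2' size=0x2=2, data at stream[3..5]='oi' -> body[0..2], body so far='oi'
Chunk 2: stream[7..8]='7' size=0x7=7, data at stream[10..17]='48wnlm4' -> body[2..9], body so far='oi48wnlm4'
Chunk 3: stream[19..20]='0' size=0 (terminator). Final body='oi48wnlm4' (9 bytes)
Body byte 0 = 'o'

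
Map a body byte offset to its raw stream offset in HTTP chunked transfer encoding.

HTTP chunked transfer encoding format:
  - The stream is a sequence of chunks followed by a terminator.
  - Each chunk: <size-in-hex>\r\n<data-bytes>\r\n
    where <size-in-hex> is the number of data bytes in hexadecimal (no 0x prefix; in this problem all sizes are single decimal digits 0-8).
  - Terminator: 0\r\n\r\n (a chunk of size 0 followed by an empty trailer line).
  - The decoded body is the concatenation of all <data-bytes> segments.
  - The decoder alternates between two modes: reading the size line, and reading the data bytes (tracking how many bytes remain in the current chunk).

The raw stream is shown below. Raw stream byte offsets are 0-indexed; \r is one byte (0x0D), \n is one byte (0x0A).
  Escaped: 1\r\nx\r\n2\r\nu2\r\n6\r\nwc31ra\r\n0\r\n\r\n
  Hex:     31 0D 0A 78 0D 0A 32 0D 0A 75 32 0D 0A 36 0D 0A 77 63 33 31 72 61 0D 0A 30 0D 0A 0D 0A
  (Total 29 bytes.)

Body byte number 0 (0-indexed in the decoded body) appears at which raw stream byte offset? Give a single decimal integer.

Chunk 1: stream[0..1]='1' size=0x1=1, data at stream[3..4]='x' -> body[0..1], body so far='x'
Chunk 2: stream[6..7]='2' size=0x2=2, data at stream[9..11]='u2' -> body[1..3], body so far='xu2'
Chunk 3: stream[13..14]='6' size=0x6=6, data at stream[16..22]='wc31ra' -> body[3..9], body so far='xu2wc31ra'
Chunk 4: stream[24..25]='0' size=0 (terminator). Final body='xu2wc31ra' (9 bytes)
Body byte 0 at stream offset 3

Answer: 3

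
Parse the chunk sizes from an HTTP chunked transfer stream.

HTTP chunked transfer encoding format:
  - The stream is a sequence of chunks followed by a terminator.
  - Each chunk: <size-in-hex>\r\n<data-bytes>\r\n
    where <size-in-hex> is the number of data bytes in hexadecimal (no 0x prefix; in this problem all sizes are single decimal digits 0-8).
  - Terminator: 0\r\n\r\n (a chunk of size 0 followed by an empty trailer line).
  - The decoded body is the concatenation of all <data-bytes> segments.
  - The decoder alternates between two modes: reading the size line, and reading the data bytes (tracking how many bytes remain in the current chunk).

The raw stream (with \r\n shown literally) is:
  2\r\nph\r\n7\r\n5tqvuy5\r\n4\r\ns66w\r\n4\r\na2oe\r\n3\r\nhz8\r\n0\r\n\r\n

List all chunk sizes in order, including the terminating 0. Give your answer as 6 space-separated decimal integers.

Chunk 1: stream[0..1]='2' size=0x2=2, data at stream[3..5]='ph' -> body[0..2], body so far='ph'
Chunk 2: stream[7..8]='7' size=0x7=7, data at stream[10..17]='5tqvuy5' -> body[2..9], body so far='ph5tqvuy5'
Chunk 3: stream[19..20]='4' size=0x4=4, data at stream[22..26]='s66w' -> body[9..13], body so far='ph5tqvuy5s66w'
Chunk 4: stream[28..29]='4' size=0x4=4, data at stream[31..35]='a2oe' -> body[13..17], body so far='ph5tqvuy5s66wa2oe'
Chunk 5: stream[37..38]='3' size=0x3=3, data at stream[40..43]='hz8' -> body[17..20], body so far='ph5tqvuy5s66wa2oehz8'
Chunk 6: stream[45..46]='0' size=0 (terminator). Final body='ph5tqvuy5s66wa2oehz8' (20 bytes)

Answer: 2 7 4 4 3 0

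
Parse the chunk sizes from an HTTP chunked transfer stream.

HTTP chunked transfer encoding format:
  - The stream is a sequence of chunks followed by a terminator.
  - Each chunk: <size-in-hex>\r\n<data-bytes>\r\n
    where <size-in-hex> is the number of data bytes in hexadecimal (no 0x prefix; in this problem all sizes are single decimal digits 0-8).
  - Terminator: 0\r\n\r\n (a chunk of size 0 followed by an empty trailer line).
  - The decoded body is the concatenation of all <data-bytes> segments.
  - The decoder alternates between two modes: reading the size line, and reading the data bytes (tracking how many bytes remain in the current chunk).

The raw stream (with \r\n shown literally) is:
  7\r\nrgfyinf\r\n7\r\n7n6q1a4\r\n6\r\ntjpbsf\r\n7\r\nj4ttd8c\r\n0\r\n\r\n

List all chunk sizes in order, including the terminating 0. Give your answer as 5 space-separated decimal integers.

Chunk 1: stream[0..1]='7' size=0x7=7, data at stream[3..10]='rgfyinf' -> body[0..7], body so far='rgfyinf'
Chunk 2: stream[12..13]='7' size=0x7=7, data at stream[15..22]='7n6q1a4' -> body[7..14], body so far='rgfyinf7n6q1a4'
Chunk 3: stream[24..25]='6' size=0x6=6, data at stream[27..33]='tjpbsf' -> body[14..20], body so far='rgfyinf7n6q1a4tjpbsf'
Chunk 4: stream[35..36]='7' size=0x7=7, data at stream[38..45]='j4ttd8c' -> body[20..27], body so far='rgfyinf7n6q1a4tjpbsfj4ttd8c'
Chunk 5: stream[47..48]='0' size=0 (terminator). Final body='rgfyinf7n6q1a4tjpbsfj4ttd8c' (27 bytes)

Answer: 7 7 6 7 0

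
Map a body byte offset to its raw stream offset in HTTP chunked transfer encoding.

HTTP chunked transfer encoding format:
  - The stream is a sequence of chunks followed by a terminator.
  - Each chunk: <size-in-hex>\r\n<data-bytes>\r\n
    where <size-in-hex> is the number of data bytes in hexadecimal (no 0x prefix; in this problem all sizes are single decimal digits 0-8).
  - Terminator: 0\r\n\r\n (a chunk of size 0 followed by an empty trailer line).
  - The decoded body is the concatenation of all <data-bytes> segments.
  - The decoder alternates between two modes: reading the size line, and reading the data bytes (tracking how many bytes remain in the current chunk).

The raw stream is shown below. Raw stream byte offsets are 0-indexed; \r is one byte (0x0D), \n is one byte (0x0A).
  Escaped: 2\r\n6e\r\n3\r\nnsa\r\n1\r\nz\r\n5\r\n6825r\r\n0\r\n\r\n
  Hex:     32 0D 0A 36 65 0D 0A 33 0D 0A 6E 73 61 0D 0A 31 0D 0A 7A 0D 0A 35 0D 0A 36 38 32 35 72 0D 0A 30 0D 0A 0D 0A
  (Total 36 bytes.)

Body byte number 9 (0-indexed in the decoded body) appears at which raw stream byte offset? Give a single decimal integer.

Chunk 1: stream[0..1]='2' size=0x2=2, data at stream[3..5]='6e' -> body[0..2], body so far='6e'
Chunk 2: stream[7..8]='3' size=0x3=3, data at stream[10..13]='nsa' -> body[2..5], body so far='6ensa'
Chunk 3: stream[15..16]='1' size=0x1=1, data at stream[18..19]='z' -> body[5..6], body so far='6ensaz'
Chunk 4: stream[21..22]='5' size=0x5=5, data at stream[24..29]='6825r' -> body[6..11], body so far='6ensaz6825r'
Chunk 5: stream[31..32]='0' size=0 (terminator). Final body='6ensaz6825r' (11 bytes)
Body byte 9 at stream offset 27

Answer: 27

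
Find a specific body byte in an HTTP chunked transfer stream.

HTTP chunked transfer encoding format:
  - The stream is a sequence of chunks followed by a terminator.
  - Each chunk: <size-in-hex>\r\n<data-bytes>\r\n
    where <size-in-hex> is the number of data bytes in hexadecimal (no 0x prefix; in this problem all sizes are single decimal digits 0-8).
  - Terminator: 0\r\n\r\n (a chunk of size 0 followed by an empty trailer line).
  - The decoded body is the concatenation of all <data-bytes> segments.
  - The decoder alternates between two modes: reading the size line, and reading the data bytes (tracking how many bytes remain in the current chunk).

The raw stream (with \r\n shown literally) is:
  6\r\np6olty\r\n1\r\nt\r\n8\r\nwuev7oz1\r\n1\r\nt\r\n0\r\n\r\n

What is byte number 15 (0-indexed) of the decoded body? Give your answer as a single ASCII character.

Chunk 1: stream[0..1]='6' size=0x6=6, data at stream[3..9]='p6olty' -> body[0..6], body so far='p6olty'
Chunk 2: stream[11..12]='1' size=0x1=1, data at stream[14..15]='t' -> body[6..7], body so far='p6oltyt'
Chunk 3: stream[17..18]='8' size=0x8=8, data at stream[20..28]='wuev7oz1' -> body[7..15], body so far='p6oltytwuev7oz1'
Chunk 4: stream[30..31]='1' size=0x1=1, data at stream[33..34]='t' -> body[15..16], body so far='p6oltytwuev7oz1t'
Chunk 5: stream[36..37]='0' size=0 (terminator). Final body='p6oltytwuev7oz1t' (16 bytes)
Body byte 15 = 't'

Answer: t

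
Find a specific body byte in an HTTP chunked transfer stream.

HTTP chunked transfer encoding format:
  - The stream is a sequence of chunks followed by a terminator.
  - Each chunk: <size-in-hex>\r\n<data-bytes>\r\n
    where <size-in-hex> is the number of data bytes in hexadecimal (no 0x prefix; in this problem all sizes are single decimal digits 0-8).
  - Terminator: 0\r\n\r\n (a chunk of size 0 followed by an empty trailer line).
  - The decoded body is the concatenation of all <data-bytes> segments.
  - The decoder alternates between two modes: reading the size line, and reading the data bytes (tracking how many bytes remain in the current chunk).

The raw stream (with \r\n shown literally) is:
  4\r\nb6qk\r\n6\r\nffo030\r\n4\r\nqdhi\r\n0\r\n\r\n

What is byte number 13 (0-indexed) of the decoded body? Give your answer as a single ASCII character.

Answer: i

Derivation:
Chunk 1: stream[0..1]='4' size=0x4=4, data at stream[3..7]='b6qk' -> body[0..4], body so far='b6qk'
Chunk 2: stream[9..10]='6' size=0x6=6, data at stream[12..18]='ffo030' -> body[4..10], body so far='b6qkffo030'
Chunk 3: stream[20..21]='4' size=0x4=4, data at stream[23..27]='qdhi' -> body[10..14], body so far='b6qkffo030qdhi'
Chunk 4: stream[29..30]='0' size=0 (terminator). Final body='b6qkffo030qdhi' (14 bytes)
Body byte 13 = 'i'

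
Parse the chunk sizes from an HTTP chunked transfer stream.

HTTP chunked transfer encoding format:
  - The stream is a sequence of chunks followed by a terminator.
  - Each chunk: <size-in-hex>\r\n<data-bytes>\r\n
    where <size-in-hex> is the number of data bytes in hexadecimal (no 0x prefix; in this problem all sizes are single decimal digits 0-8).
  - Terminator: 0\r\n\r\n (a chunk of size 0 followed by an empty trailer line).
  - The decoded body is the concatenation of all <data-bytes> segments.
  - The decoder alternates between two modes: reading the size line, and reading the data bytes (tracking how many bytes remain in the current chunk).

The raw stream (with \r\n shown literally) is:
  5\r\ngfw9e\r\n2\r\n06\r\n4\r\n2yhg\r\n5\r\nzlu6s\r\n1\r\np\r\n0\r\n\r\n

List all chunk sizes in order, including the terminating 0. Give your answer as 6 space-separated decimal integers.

Answer: 5 2 4 5 1 0

Derivation:
Chunk 1: stream[0..1]='5' size=0x5=5, data at stream[3..8]='gfw9e' -> body[0..5], body so far='gfw9e'
Chunk 2: stream[10..11]='2' size=0x2=2, data at stream[13..15]='06' -> body[5..7], body so far='gfw9e06'
Chunk 3: stream[17..18]='4' size=0x4=4, data at stream[20..24]='2yhg' -> body[7..11], body so far='gfw9e062yhg'
Chunk 4: stream[26..27]='5' size=0x5=5, data at stream[29..34]='zlu6s' -> body[11..16], body so far='gfw9e062yhgzlu6s'
Chunk 5: stream[36..37]='1' size=0x1=1, data at stream[39..40]='p' -> body[16..17], body so far='gfw9e062yhgzlu6sp'
Chunk 6: stream[42..43]='0' size=0 (terminator). Final body='gfw9e062yhgzlu6sp' (17 bytes)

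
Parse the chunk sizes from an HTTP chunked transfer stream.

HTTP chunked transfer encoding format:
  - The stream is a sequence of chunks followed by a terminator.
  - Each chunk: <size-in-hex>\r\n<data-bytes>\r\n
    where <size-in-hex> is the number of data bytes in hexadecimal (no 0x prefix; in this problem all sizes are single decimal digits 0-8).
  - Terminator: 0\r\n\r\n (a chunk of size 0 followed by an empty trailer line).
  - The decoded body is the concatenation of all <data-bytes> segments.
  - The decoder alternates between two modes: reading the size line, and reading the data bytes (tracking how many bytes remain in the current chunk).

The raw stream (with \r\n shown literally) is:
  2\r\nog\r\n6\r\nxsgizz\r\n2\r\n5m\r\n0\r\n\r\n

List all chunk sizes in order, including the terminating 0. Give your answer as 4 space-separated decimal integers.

Answer: 2 6 2 0

Derivation:
Chunk 1: stream[0..1]='2' size=0x2=2, data at stream[3..5]='og' -> body[0..2], body so far='og'
Chunk 2: stream[7..8]='6' size=0x6=6, data at stream[10..16]='xsgizz' -> body[2..8], body so far='ogxsgizz'
Chunk 3: stream[18..19]='2' size=0x2=2, data at stream[21..23]='5m' -> body[8..10], body so far='ogxsgizz5m'
Chunk 4: stream[25..26]='0' size=0 (terminator). Final body='ogxsgizz5m' (10 bytes)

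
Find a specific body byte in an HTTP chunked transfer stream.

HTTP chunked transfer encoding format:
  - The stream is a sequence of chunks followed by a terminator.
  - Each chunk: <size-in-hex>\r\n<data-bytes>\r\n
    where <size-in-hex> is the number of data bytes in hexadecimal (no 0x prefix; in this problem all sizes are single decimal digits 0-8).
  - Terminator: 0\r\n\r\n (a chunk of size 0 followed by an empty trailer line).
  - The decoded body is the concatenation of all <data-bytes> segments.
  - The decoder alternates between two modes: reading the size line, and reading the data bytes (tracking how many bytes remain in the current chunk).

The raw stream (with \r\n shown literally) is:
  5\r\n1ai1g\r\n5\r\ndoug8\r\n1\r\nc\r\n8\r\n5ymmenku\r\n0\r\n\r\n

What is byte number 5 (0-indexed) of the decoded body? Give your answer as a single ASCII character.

Answer: d

Derivation:
Chunk 1: stream[0..1]='5' size=0x5=5, data at stream[3..8]='1ai1g' -> body[0..5], body so far='1ai1g'
Chunk 2: stream[10..11]='5' size=0x5=5, data at stream[13..18]='doug8' -> body[5..10], body so far='1ai1gdoug8'
Chunk 3: stream[20..21]='1' size=0x1=1, data at stream[23..24]='c' -> body[10..11], body so far='1ai1gdoug8c'
Chunk 4: stream[26..27]='8' size=0x8=8, data at stream[29..37]='5ymmenku' -> body[11..19], body so far='1ai1gdoug8c5ymmenku'
Chunk 5: stream[39..40]='0' size=0 (terminator). Final body='1ai1gdoug8c5ymmenku' (19 bytes)
Body byte 5 = 'd'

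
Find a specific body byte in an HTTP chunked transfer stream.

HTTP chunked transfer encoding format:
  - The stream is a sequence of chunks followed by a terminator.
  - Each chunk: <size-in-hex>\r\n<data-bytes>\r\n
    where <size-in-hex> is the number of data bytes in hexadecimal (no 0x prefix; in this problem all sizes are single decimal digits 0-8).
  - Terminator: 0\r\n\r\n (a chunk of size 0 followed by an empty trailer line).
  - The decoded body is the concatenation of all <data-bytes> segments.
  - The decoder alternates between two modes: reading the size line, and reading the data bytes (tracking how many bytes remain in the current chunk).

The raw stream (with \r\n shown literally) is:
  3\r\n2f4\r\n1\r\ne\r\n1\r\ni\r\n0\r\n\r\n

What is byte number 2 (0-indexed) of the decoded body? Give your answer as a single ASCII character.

Answer: 4

Derivation:
Chunk 1: stream[0..1]='3' size=0x3=3, data at stream[3..6]='2f4' -> body[0..3], body so far='2f4'
Chunk 2: stream[8..9]='1' size=0x1=1, data at stream[11..12]='e' -> body[3..4], body so far='2f4e'
Chunk 3: stream[14..15]='1' size=0x1=1, data at stream[17..18]='i' -> body[4..5], body so far='2f4ei'
Chunk 4: stream[20..21]='0' size=0 (terminator). Final body='2f4ei' (5 bytes)
Body byte 2 = '4'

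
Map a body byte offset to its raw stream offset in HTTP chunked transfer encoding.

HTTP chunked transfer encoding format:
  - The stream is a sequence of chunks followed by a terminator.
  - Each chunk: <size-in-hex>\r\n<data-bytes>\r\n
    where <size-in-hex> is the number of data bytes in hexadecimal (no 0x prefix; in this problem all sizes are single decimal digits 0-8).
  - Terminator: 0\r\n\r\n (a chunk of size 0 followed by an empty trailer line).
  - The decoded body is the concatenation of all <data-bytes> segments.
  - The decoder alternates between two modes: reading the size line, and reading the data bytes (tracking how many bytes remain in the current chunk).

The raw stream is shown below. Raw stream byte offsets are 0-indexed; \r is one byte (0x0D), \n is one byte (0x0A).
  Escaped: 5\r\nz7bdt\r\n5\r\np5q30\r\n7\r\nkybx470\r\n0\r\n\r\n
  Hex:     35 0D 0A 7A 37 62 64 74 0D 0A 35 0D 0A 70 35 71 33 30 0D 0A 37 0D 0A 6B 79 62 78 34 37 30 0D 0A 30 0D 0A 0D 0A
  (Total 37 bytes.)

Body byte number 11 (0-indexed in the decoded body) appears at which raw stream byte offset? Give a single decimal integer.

Chunk 1: stream[0..1]='5' size=0x5=5, data at stream[3..8]='z7bdt' -> body[0..5], body so far='z7bdt'
Chunk 2: stream[10..11]='5' size=0x5=5, data at stream[13..18]='p5q30' -> body[5..10], body so far='z7bdtp5q30'
Chunk 3: stream[20..21]='7' size=0x7=7, data at stream[23..30]='kybx470' -> body[10..17], body so far='z7bdtp5q30kybx470'
Chunk 4: stream[32..33]='0' size=0 (terminator). Final body='z7bdtp5q30kybx470' (17 bytes)
Body byte 11 at stream offset 24

Answer: 24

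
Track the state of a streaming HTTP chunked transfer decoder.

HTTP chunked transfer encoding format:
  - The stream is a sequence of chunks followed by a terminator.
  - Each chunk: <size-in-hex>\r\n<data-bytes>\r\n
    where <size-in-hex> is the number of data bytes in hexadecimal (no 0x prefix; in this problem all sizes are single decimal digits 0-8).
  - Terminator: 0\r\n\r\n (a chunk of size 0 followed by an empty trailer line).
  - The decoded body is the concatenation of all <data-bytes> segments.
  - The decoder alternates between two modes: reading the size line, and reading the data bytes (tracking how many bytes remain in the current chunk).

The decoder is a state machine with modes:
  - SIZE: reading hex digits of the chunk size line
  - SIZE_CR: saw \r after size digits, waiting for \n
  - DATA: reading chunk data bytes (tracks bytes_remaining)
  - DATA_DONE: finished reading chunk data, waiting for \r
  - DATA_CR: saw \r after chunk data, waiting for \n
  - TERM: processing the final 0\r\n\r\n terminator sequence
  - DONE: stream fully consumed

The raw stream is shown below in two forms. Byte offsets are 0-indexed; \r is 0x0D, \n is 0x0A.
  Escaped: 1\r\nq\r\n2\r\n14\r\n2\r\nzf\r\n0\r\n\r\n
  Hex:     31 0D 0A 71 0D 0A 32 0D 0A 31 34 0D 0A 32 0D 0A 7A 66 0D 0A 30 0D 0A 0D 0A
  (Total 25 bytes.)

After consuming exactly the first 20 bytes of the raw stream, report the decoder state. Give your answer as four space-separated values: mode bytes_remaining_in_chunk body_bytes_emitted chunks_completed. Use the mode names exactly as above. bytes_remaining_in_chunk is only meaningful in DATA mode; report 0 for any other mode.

Answer: SIZE 0 5 3

Derivation:
Byte 0 = '1': mode=SIZE remaining=0 emitted=0 chunks_done=0
Byte 1 = 0x0D: mode=SIZE_CR remaining=0 emitted=0 chunks_done=0
Byte 2 = 0x0A: mode=DATA remaining=1 emitted=0 chunks_done=0
Byte 3 = 'q': mode=DATA_DONE remaining=0 emitted=1 chunks_done=0
Byte 4 = 0x0D: mode=DATA_CR remaining=0 emitted=1 chunks_done=0
Byte 5 = 0x0A: mode=SIZE remaining=0 emitted=1 chunks_done=1
Byte 6 = '2': mode=SIZE remaining=0 emitted=1 chunks_done=1
Byte 7 = 0x0D: mode=SIZE_CR remaining=0 emitted=1 chunks_done=1
Byte 8 = 0x0A: mode=DATA remaining=2 emitted=1 chunks_done=1
Byte 9 = '1': mode=DATA remaining=1 emitted=2 chunks_done=1
Byte 10 = '4': mode=DATA_DONE remaining=0 emitted=3 chunks_done=1
Byte 11 = 0x0D: mode=DATA_CR remaining=0 emitted=3 chunks_done=1
Byte 12 = 0x0A: mode=SIZE remaining=0 emitted=3 chunks_done=2
Byte 13 = '2': mode=SIZE remaining=0 emitted=3 chunks_done=2
Byte 14 = 0x0D: mode=SIZE_CR remaining=0 emitted=3 chunks_done=2
Byte 15 = 0x0A: mode=DATA remaining=2 emitted=3 chunks_done=2
Byte 16 = 'z': mode=DATA remaining=1 emitted=4 chunks_done=2
Byte 17 = 'f': mode=DATA_DONE remaining=0 emitted=5 chunks_done=2
Byte 18 = 0x0D: mode=DATA_CR remaining=0 emitted=5 chunks_done=2
Byte 19 = 0x0A: mode=SIZE remaining=0 emitted=5 chunks_done=3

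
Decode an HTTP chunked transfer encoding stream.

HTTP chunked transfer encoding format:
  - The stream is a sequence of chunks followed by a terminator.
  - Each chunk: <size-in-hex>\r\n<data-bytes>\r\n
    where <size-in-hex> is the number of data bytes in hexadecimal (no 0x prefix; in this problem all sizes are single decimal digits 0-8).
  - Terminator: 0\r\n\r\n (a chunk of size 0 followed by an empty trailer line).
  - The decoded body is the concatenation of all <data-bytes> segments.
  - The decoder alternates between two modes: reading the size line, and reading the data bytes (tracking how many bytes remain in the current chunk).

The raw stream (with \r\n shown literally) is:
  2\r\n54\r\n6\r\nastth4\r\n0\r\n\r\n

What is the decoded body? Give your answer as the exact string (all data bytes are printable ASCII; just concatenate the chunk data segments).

Chunk 1: stream[0..1]='2' size=0x2=2, data at stream[3..5]='54' -> body[0..2], body so far='54'
Chunk 2: stream[7..8]='6' size=0x6=6, data at stream[10..16]='astth4' -> body[2..8], body so far='54astth4'
Chunk 3: stream[18..19]='0' size=0 (terminator). Final body='54astth4' (8 bytes)

Answer: 54astth4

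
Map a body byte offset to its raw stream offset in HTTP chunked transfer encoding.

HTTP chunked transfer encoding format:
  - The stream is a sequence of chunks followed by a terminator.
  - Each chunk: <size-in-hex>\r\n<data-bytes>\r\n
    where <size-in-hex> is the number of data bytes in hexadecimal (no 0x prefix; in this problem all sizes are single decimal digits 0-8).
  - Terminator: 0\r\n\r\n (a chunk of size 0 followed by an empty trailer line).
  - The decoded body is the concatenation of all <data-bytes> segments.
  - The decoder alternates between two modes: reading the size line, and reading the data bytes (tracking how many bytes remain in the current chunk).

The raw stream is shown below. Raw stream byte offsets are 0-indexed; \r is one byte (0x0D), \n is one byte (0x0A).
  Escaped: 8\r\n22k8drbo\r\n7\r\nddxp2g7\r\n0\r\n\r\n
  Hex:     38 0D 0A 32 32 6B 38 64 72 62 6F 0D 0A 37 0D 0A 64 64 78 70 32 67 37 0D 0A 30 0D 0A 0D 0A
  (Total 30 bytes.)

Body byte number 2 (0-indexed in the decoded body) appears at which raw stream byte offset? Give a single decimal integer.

Chunk 1: stream[0..1]='8' size=0x8=8, data at stream[3..11]='22k8drbo' -> body[0..8], body so far='22k8drbo'
Chunk 2: stream[13..14]='7' size=0x7=7, data at stream[16..23]='ddxp2g7' -> body[8..15], body so far='22k8drboddxp2g7'
Chunk 3: stream[25..26]='0' size=0 (terminator). Final body='22k8drboddxp2g7' (15 bytes)
Body byte 2 at stream offset 5

Answer: 5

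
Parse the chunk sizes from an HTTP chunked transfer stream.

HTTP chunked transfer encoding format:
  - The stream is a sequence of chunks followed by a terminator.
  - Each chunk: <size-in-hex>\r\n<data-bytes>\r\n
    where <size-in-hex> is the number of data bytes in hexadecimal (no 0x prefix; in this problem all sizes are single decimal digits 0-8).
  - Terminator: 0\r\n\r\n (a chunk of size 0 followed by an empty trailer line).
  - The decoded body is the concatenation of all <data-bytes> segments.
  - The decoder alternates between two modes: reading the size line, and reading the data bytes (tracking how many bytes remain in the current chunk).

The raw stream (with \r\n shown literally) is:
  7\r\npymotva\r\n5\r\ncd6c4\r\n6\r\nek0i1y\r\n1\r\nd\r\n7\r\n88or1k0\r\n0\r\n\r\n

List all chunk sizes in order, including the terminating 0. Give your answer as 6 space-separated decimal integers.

Answer: 7 5 6 1 7 0

Derivation:
Chunk 1: stream[0..1]='7' size=0x7=7, data at stream[3..10]='pymotva' -> body[0..7], body so far='pymotva'
Chunk 2: stream[12..13]='5' size=0x5=5, data at stream[15..20]='cd6c4' -> body[7..12], body so far='pymotvacd6c4'
Chunk 3: stream[22..23]='6' size=0x6=6, data at stream[25..31]='ek0i1y' -> body[12..18], body so far='pymotvacd6c4ek0i1y'
Chunk 4: stream[33..34]='1' size=0x1=1, data at stream[36..37]='d' -> body[18..19], body so far='pymotvacd6c4ek0i1yd'
Chunk 5: stream[39..40]='7' size=0x7=7, data at stream[42..49]='88or1k0' -> body[19..26], body so far='pymotvacd6c4ek0i1yd88or1k0'
Chunk 6: stream[51..52]='0' size=0 (terminator). Final body='pymotvacd6c4ek0i1yd88or1k0' (26 bytes)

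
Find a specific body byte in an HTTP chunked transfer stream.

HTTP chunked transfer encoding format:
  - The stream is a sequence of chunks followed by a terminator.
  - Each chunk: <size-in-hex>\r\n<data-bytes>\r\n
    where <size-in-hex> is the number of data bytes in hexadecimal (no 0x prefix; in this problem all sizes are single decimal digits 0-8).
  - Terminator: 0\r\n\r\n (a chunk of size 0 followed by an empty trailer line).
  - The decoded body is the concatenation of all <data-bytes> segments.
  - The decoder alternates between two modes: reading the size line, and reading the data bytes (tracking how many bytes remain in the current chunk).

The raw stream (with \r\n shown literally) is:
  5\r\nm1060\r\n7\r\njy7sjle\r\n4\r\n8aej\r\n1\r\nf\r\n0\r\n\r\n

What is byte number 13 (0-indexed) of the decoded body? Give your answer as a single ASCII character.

Chunk 1: stream[0..1]='5' size=0x5=5, data at stream[3..8]='m1060' -> body[0..5], body so far='m1060'
Chunk 2: stream[10..11]='7' size=0x7=7, data at stream[13..20]='jy7sjle' -> body[5..12], body so far='m1060jy7sjle'
Chunk 3: stream[22..23]='4' size=0x4=4, data at stream[25..29]='8aej' -> body[12..16], body so far='m1060jy7sjle8aej'
Chunk 4: stream[31..32]='1' size=0x1=1, data at stream[34..35]='f' -> body[16..17], body so far='m1060jy7sjle8aejf'
Chunk 5: stream[37..38]='0' size=0 (terminator). Final body='m1060jy7sjle8aejf' (17 bytes)
Body byte 13 = 'a'

Answer: a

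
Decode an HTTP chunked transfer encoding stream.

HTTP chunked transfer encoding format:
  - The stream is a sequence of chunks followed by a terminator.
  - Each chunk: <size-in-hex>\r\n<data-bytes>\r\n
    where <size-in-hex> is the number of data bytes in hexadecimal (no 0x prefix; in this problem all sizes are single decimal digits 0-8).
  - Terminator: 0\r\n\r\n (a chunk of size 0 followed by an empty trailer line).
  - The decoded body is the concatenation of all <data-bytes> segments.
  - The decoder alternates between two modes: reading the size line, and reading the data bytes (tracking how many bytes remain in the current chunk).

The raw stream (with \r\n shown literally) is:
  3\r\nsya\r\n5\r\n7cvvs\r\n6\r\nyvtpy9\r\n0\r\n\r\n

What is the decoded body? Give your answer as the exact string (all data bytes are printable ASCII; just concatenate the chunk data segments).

Chunk 1: stream[0..1]='3' size=0x3=3, data at stream[3..6]='sya' -> body[0..3], body so far='sya'
Chunk 2: stream[8..9]='5' size=0x5=5, data at stream[11..16]='7cvvs' -> body[3..8], body so far='sya7cvvs'
Chunk 3: stream[18..19]='6' size=0x6=6, data at stream[21..27]='yvtpy9' -> body[8..14], body so far='sya7cvvsyvtpy9'
Chunk 4: stream[29..30]='0' size=0 (terminator). Final body='sya7cvvsyvtpy9' (14 bytes)

Answer: sya7cvvsyvtpy9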